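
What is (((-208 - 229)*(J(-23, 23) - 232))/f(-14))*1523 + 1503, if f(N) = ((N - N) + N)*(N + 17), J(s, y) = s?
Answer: -56550793/14 ≈ -4.0393e+6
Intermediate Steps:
f(N) = N*(17 + N) (f(N) = (0 + N)*(17 + N) = N*(17 + N))
(((-208 - 229)*(J(-23, 23) - 232))/f(-14))*1523 + 1503 = (((-208 - 229)*(-23 - 232))/((-14*(17 - 14))))*1523 + 1503 = ((-437*(-255))/((-14*3)))*1523 + 1503 = (111435/(-42))*1523 + 1503 = (111435*(-1/42))*1523 + 1503 = -37145/14*1523 + 1503 = -56571835/14 + 1503 = -56550793/14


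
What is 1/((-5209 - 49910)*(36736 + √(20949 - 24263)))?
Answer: I/(55119*(√3314 - 36736*I)) ≈ -4.9386e-10 + 7.7391e-13*I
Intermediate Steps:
1/((-5209 - 49910)*(36736 + √(20949 - 24263))) = 1/(-55119*(36736 + √(-3314))) = 1/(-55119*(36736 + I*√3314)) = 1/(-2024851584 - 55119*I*√3314)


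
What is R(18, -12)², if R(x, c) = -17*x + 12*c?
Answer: 202500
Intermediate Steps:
R(18, -12)² = (-17*18 + 12*(-12))² = (-306 - 144)² = (-450)² = 202500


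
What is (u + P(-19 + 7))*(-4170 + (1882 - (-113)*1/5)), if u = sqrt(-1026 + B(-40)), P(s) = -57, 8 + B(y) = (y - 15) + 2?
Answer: 645639/5 - 11327*I*sqrt(1087)/5 ≈ 1.2913e+5 - 74690.0*I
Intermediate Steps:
B(y) = -21 + y (B(y) = -8 + ((y - 15) + 2) = -8 + ((-15 + y) + 2) = -8 + (-13 + y) = -21 + y)
u = I*sqrt(1087) (u = sqrt(-1026 + (-21 - 40)) = sqrt(-1026 - 61) = sqrt(-1087) = I*sqrt(1087) ≈ 32.97*I)
(u + P(-19 + 7))*(-4170 + (1882 - (-113)*1/5)) = (I*sqrt(1087) - 57)*(-4170 + (1882 - (-113)*1/5)) = (-57 + I*sqrt(1087))*(-4170 + (1882 - (-113)*1*(1/5))) = (-57 + I*sqrt(1087))*(-4170 + (1882 - (-113)/5)) = (-57 + I*sqrt(1087))*(-4170 + (1882 - 1*(-113/5))) = (-57 + I*sqrt(1087))*(-4170 + (1882 + 113/5)) = (-57 + I*sqrt(1087))*(-4170 + 9523/5) = (-57 + I*sqrt(1087))*(-11327/5) = 645639/5 - 11327*I*sqrt(1087)/5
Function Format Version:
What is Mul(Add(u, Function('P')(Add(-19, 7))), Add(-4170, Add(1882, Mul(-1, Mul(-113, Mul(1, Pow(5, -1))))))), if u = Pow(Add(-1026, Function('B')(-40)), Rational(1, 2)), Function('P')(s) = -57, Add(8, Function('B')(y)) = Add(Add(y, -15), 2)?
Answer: Add(Rational(645639, 5), Mul(Rational(-11327, 5), I, Pow(1087, Rational(1, 2)))) ≈ Add(1.2913e+5, Mul(-74690., I))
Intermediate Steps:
Function('B')(y) = Add(-21, y) (Function('B')(y) = Add(-8, Add(Add(y, -15), 2)) = Add(-8, Add(Add(-15, y), 2)) = Add(-8, Add(-13, y)) = Add(-21, y))
u = Mul(I, Pow(1087, Rational(1, 2))) (u = Pow(Add(-1026, Add(-21, -40)), Rational(1, 2)) = Pow(Add(-1026, -61), Rational(1, 2)) = Pow(-1087, Rational(1, 2)) = Mul(I, Pow(1087, Rational(1, 2))) ≈ Mul(32.970, I))
Mul(Add(u, Function('P')(Add(-19, 7))), Add(-4170, Add(1882, Mul(-1, Mul(-113, Mul(1, Pow(5, -1))))))) = Mul(Add(Mul(I, Pow(1087, Rational(1, 2))), -57), Add(-4170, Add(1882, Mul(-1, Mul(-113, Mul(1, Pow(5, -1))))))) = Mul(Add(-57, Mul(I, Pow(1087, Rational(1, 2)))), Add(-4170, Add(1882, Mul(-1, Mul(-113, Mul(1, Rational(1, 5))))))) = Mul(Add(-57, Mul(I, Pow(1087, Rational(1, 2)))), Add(-4170, Add(1882, Mul(-1, Mul(-113, Rational(1, 5)))))) = Mul(Add(-57, Mul(I, Pow(1087, Rational(1, 2)))), Add(-4170, Add(1882, Mul(-1, Rational(-113, 5))))) = Mul(Add(-57, Mul(I, Pow(1087, Rational(1, 2)))), Add(-4170, Add(1882, Rational(113, 5)))) = Mul(Add(-57, Mul(I, Pow(1087, Rational(1, 2)))), Add(-4170, Rational(9523, 5))) = Mul(Add(-57, Mul(I, Pow(1087, Rational(1, 2)))), Rational(-11327, 5)) = Add(Rational(645639, 5), Mul(Rational(-11327, 5), I, Pow(1087, Rational(1, 2))))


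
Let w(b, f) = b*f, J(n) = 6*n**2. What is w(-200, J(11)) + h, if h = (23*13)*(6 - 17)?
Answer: -148489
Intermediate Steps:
h = -3289 (h = 299*(-11) = -3289)
w(-200, J(11)) + h = -1200*11**2 - 3289 = -1200*121 - 3289 = -200*726 - 3289 = -145200 - 3289 = -148489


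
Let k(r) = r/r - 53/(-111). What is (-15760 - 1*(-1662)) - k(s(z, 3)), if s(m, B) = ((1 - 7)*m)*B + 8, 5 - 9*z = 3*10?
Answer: -1565042/111 ≈ -14099.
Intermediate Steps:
z = -25/9 (z = 5/9 - 10/3 = -25/9 ≈ -2.7778)
s(m, B) = 8 - 6*B*m (s(m, B) = (-6*m)*B + 8 = -6*B*m + 8 = 8 - 6*B*m)
k(r) = 164/111 (k(r) = 1 - 53*(-1/111) = 1 + 53/111 = 164/111)
(-15760 - 1*(-1662)) - k(s(z, 3)) = (-15760 - 1*(-1662)) - 1*164/111 = (-15760 + 1662) - 164/111 = -14098 - 164/111 = -1565042/111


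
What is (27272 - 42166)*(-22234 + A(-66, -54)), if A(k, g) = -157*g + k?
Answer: 205864868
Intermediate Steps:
A(k, g) = k - 157*g
(27272 - 42166)*(-22234 + A(-66, -54)) = (27272 - 42166)*(-22234 + (-66 - 157*(-54))) = -14894*(-22234 + (-66 + 8478)) = -14894*(-22234 + 8412) = -14894*(-13822) = 205864868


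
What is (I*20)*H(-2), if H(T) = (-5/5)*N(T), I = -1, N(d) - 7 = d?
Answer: 100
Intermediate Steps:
N(d) = 7 + d
H(T) = -7 - T (H(T) = (-5/5)*(7 + T) = (-5*1/5)*(7 + T) = -(7 + T) = -7 - T)
(I*20)*H(-2) = (-1*20)*(-7 - 1*(-2)) = -20*(-7 + 2) = -20*(-5) = 100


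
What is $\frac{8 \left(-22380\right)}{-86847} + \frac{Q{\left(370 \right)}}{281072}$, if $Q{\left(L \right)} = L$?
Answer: $\frac{8392544045}{4068376664} \approx 2.0629$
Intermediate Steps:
$\frac{8 \left(-22380\right)}{-86847} + \frac{Q{\left(370 \right)}}{281072} = \frac{8 \left(-22380\right)}{-86847} + \frac{370}{281072} = \left(-179040\right) \left(- \frac{1}{86847}\right) + 370 \cdot \frac{1}{281072} = \frac{59680}{28949} + \frac{185}{140536} = \frac{8392544045}{4068376664}$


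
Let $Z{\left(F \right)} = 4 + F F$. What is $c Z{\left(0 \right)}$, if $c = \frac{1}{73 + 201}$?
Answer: $\frac{2}{137} \approx 0.014599$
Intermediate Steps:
$Z{\left(F \right)} = 4 + F^{2}$
$c = \frac{1}{274} \approx 0.0036496$
$c Z{\left(0 \right)} = \frac{4 + 0^{2}}{274} = \frac{4 + 0}{274} = \frac{1}{274} \cdot 4 = \frac{2}{137}$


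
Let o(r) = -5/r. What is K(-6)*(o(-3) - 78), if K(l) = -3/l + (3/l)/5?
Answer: -458/15 ≈ -30.533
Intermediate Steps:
K(l) = -12/(5*l) (K(l) = -3/l + (3/l)*(⅕) = -3/l + 3/(5*l) = -12/(5*l))
K(-6)*(o(-3) - 78) = (-12/5/(-6))*(-5/(-3) - 78) = (-12/5*(-⅙))*(-5*(-⅓) - 78) = 2*(5/3 - 78)/5 = (⅖)*(-229/3) = -458/15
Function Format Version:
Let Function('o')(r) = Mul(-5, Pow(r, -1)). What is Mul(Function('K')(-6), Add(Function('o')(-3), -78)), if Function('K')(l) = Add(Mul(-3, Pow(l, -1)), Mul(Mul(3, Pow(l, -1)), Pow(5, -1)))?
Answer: Rational(-458, 15) ≈ -30.533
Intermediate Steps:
Function('K')(l) = Mul(Rational(-12, 5), Pow(l, -1)) (Function('K')(l) = Add(Mul(-3, Pow(l, -1)), Mul(Mul(3, Pow(l, -1)), Rational(1, 5))) = Add(Mul(-3, Pow(l, -1)), Mul(Rational(3, 5), Pow(l, -1))) = Mul(Rational(-12, 5), Pow(l, -1)))
Mul(Function('K')(-6), Add(Function('o')(-3), -78)) = Mul(Mul(Rational(-12, 5), Pow(-6, -1)), Add(Mul(-5, Pow(-3, -1)), -78)) = Mul(Mul(Rational(-12, 5), Rational(-1, 6)), Add(Mul(-5, Rational(-1, 3)), -78)) = Mul(Rational(2, 5), Add(Rational(5, 3), -78)) = Mul(Rational(2, 5), Rational(-229, 3)) = Rational(-458, 15)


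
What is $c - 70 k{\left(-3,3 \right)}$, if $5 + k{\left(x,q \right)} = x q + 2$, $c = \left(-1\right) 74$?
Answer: $766$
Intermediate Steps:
$c = -74$
$k{\left(x,q \right)} = -3 + q x$ ($k{\left(x,q \right)} = -5 + \left(x q + 2\right) = -5 + \left(q x + 2\right) = -5 + \left(2 + q x\right) = -3 + q x$)
$c - 70 k{\left(-3,3 \right)} = -74 - 70 \left(-3 + 3 \left(-3\right)\right) = -74 - 70 \left(-3 - 9\right) = -74 - -840 = -74 + 840 = 766$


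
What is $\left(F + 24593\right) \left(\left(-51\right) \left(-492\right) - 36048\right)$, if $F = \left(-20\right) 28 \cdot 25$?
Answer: $-116056908$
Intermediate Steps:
$F = -14000$ ($F = \left(-560\right) 25 = -14000$)
$\left(F + 24593\right) \left(\left(-51\right) \left(-492\right) - 36048\right) = \left(-14000 + 24593\right) \left(\left(-51\right) \left(-492\right) - 36048\right) = 10593 \left(25092 - 36048\right) = 10593 \left(-10956\right) = -116056908$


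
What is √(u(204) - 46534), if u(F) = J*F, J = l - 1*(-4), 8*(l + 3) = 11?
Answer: I*√184198/2 ≈ 214.59*I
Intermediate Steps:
l = -13/8 (l = -3 + (⅛)*11 = -3 + 11/8 = -13/8 ≈ -1.6250)
J = 19/8 (J = -13/8 - 1*(-4) = -13/8 + 4 = 19/8 ≈ 2.3750)
u(F) = 19*F/8
√(u(204) - 46534) = √((19/8)*204 - 46534) = √(969/2 - 46534) = √(-92099/2) = I*√184198/2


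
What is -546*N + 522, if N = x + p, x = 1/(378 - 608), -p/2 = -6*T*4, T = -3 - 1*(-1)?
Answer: 6088143/115 ≈ 52940.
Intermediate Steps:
T = -2 (T = -3 + 1 = -2)
p = -96 (p = -2*(-6*(-2))*4 = -24*4 = -2*48 = -96)
x = -1/230 (x = 1/(-230) = -1/230 ≈ -0.0043478)
N = -22081/230 (N = -1/230 - 96 = -22081/230 ≈ -96.004)
-546*N + 522 = -546*(-22081/230) + 522 = 6028113/115 + 522 = 6088143/115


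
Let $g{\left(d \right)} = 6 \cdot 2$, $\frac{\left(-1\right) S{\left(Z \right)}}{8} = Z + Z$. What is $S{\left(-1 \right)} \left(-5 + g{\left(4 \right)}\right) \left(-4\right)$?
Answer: $-448$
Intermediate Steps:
$S{\left(Z \right)} = - 16 Z$ ($S{\left(Z \right)} = - 8 \left(Z + Z\right) = - 8 \cdot 2 Z = - 16 Z$)
$g{\left(d \right)} = 12$
$S{\left(-1 \right)} \left(-5 + g{\left(4 \right)}\right) \left(-4\right) = \left(-16\right) \left(-1\right) \left(-5 + 12\right) \left(-4\right) = 16 \cdot 7 \left(-4\right) = 112 \left(-4\right) = -448$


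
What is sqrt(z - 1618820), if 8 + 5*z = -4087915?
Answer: I*sqrt(60910115)/5 ≈ 1560.9*I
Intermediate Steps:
z = -4087923/5 (z = -8/5 + (1/5)*(-4087915) = -8/5 - 817583 = -4087923/5 ≈ -8.1759e+5)
sqrt(z - 1618820) = sqrt(-4087923/5 - 1618820) = sqrt(-12182023/5) = I*sqrt(60910115)/5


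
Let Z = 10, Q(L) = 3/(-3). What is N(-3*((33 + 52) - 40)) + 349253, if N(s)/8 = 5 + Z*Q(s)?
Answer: 349213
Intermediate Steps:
Q(L) = -1 (Q(L) = 3*(-1/3) = -1)
N(s) = -40 (N(s) = 8*(5 + 10*(-1)) = 8*(5 - 10) = 8*(-5) = -40)
N(-3*((33 + 52) - 40)) + 349253 = -40 + 349253 = 349213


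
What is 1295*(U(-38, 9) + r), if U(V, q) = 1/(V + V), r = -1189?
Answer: -117022675/76 ≈ -1.5398e+6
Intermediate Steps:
U(V, q) = 1/(2*V)
1295*(U(-38, 9) + r) = 1295*((½)/(-38) - 1189) = 1295*((½)*(-1/38) - 1189) = 1295*(-1/76 - 1189) = 1295*(-90365/76) = -117022675/76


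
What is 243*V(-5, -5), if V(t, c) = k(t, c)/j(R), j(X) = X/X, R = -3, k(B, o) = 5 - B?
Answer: 2430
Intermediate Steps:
j(X) = 1
V(t, c) = 5 - t (V(t, c) = (5 - t)/1 = (5 - t)*1 = 5 - t)
243*V(-5, -5) = 243*(5 - 1*(-5)) = 243*(5 + 5) = 243*10 = 2430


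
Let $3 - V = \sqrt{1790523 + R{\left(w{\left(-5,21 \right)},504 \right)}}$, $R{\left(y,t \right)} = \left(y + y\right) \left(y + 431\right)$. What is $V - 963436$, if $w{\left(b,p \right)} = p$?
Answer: $-963433 - \sqrt{1809507} \approx -9.6478 \cdot 10^{5}$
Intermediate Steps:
$R{\left(y,t \right)} = 2 y \left(431 + y\right)$
$V = 3 - \sqrt{1809507}$ ($V = 3 - \sqrt{1790523 + 2 \cdot 21 \left(431 + 21\right)} = 3 - \sqrt{1790523 + 2 \cdot 21 \cdot 452} = 3 - \sqrt{1790523 + 18984} = 3 - \sqrt{1809507} \approx -1342.2$)
$V - 963436 = \left(3 - \sqrt{1809507}\right) - 963436 = -963433 - \sqrt{1809507}$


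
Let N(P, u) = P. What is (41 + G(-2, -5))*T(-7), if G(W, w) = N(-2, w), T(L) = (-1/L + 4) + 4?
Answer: 2223/7 ≈ 317.57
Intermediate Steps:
T(L) = 8 - 1/L (T(L) = (4 - 1/L) + 4 = 8 - 1/L)
G(W, w) = -2
(41 + G(-2, -5))*T(-7) = (41 - 2)*(8 - 1/(-7)) = 39*(8 - 1*(-⅐)) = 39*(8 + ⅐) = 39*(57/7) = 2223/7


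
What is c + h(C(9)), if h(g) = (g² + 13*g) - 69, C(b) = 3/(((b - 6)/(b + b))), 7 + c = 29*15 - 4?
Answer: 913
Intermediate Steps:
c = 424 (c = -7 + (29*15 - 4) = -7 + (435 - 4) = -7 + 431 = 424)
C(b) = 6*b/(-6 + b) (C(b) = 3/(((-6 + b)/((2*b)))) = 3/(((-6 + b)*(1/(2*b)))) = 3/(((-6 + b)/(2*b))) = 3*(2*b/(-6 + b)) = 6*b/(-6 + b))
h(g) = -69 + g² + 13*g
c + h(C(9)) = 424 + (-69 + (6*9/(-6 + 9))² + 13*(6*9/(-6 + 9))) = 424 + (-69 + (6*9/3)² + 13*(6*9/3)) = 424 + (-69 + (6*9*(⅓))² + 13*(6*9*(⅓))) = 424 + (-69 + 18² + 13*18) = 424 + (-69 + 324 + 234) = 424 + 489 = 913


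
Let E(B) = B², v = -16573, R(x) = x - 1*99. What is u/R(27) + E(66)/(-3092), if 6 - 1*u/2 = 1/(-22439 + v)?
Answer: -1710364877/1085625936 ≈ -1.5755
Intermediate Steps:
R(x) = -99 + x (R(x) = x - 99 = -99 + x)
u = 234073/19506 (u = 12 - 2/(-22439 - 16573) = 12 - 2/(-39012) = 12 - 2*(-1/39012) = 12 + 1/19506 = 234073/19506 ≈ 12.000)
u/R(27) + E(66)/(-3092) = 234073/(19506*(-99 + 27)) + 66²/(-3092) = (234073/19506)/(-72) + 4356*(-1/3092) = (234073/19506)*(-1/72) - 1089/773 = -234073/1404432 - 1089/773 = -1710364877/1085625936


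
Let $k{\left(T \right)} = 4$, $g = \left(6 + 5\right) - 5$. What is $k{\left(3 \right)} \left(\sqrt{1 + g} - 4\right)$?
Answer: $-16 + 4 \sqrt{7} \approx -5.417$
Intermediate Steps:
$g = 6$ ($g = 11 - 5 = 6$)
$k{\left(3 \right)} \left(\sqrt{1 + g} - 4\right) = 4 \left(\sqrt{1 + 6} - 4\right) = 4 \left(\sqrt{7} - 4\right) = 4 \left(-4 + \sqrt{7}\right) = -16 + 4 \sqrt{7}$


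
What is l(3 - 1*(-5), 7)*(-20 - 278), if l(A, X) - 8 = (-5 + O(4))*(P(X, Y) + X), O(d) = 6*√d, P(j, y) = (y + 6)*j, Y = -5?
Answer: -31588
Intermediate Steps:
P(j, y) = j*(6 + y) (P(j, y) = (6 + y)*j = j*(6 + y))
l(A, X) = 8 + 14*X (l(A, X) = 8 + (-5 + 6*√4)*(X*(6 - 5) + X) = 8 + (-5 + 6*2)*(X*1 + X) = 8 + (-5 + 12)*(X + X) = 8 + 7*(2*X) = 8 + 14*X)
l(3 - 1*(-5), 7)*(-20 - 278) = (8 + 14*7)*(-20 - 278) = (8 + 98)*(-298) = 106*(-298) = -31588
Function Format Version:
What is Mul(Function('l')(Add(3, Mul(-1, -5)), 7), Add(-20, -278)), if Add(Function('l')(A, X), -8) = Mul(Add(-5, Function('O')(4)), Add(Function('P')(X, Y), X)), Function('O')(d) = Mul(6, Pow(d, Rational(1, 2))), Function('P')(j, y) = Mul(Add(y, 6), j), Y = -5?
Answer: -31588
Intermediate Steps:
Function('P')(j, y) = Mul(j, Add(6, y)) (Function('P')(j, y) = Mul(Add(6, y), j) = Mul(j, Add(6, y)))
Function('l')(A, X) = Add(8, Mul(14, X)) (Function('l')(A, X) = Add(8, Mul(Add(-5, Mul(6, Pow(4, Rational(1, 2)))), Add(Mul(X, Add(6, -5)), X))) = Add(8, Mul(Add(-5, Mul(6, 2)), Add(Mul(X, 1), X))) = Add(8, Mul(Add(-5, 12), Add(X, X))) = Add(8, Mul(7, Mul(2, X))) = Add(8, Mul(14, X)))
Mul(Function('l')(Add(3, Mul(-1, -5)), 7), Add(-20, -278)) = Mul(Add(8, Mul(14, 7)), Add(-20, -278)) = Mul(Add(8, 98), -298) = Mul(106, -298) = -31588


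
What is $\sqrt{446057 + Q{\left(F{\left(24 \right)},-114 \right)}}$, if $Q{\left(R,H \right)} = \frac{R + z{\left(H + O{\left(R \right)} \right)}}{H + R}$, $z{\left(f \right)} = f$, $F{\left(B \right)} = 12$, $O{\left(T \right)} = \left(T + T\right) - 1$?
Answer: $\frac{\sqrt{4640785086}}{102} \approx 667.88$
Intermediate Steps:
$O{\left(T \right)} = -1 + 2 T$ ($O{\left(T \right)} = 2 T - 1 = -1 + 2 T$)
$Q{\left(R,H \right)} = \frac{-1 + H + 3 R}{H + R}$ ($Q{\left(R,H \right)} = \frac{R + \left(H + \left(-1 + 2 R\right)\right)}{H + R} = \frac{R + \left(-1 + H + 2 R\right)}{H + R} = \frac{-1 + H + 3 R}{H + R}$)
$\sqrt{446057 + Q{\left(F{\left(24 \right)},-114 \right)}} = \sqrt{446057 + \frac{-1 - 114 + 3 \cdot 12}{-114 + 12}} = \sqrt{446057 + \frac{-1 - 114 + 36}{-102}} = \sqrt{446057 - - \frac{79}{102}} = \sqrt{446057 + \frac{79}{102}} = \sqrt{\frac{45497893}{102}} = \frac{\sqrt{4640785086}}{102}$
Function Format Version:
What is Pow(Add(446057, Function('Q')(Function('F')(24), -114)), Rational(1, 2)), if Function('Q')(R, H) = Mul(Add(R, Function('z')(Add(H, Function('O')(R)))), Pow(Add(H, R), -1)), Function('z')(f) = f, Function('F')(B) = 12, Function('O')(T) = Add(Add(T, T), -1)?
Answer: Mul(Rational(1, 102), Pow(4640785086, Rational(1, 2))) ≈ 667.88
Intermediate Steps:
Function('O')(T) = Add(-1, Mul(2, T)) (Function('O')(T) = Add(Mul(2, T), -1) = Add(-1, Mul(2, T)))
Function('Q')(R, H) = Mul(Pow(Add(H, R), -1), Add(-1, H, Mul(3, R))) (Function('Q')(R, H) = Mul(Add(R, Add(H, Add(-1, Mul(2, R)))), Pow(Add(H, R), -1)) = Mul(Add(R, Add(-1, H, Mul(2, R))), Pow(Add(H, R), -1)) = Mul(Add(-1, H, Mul(3, R)), Pow(Add(H, R), -1)) = Mul(Pow(Add(H, R), -1), Add(-1, H, Mul(3, R))))
Pow(Add(446057, Function('Q')(Function('F')(24), -114)), Rational(1, 2)) = Pow(Add(446057, Mul(Pow(Add(-114, 12), -1), Add(-1, -114, Mul(3, 12)))), Rational(1, 2)) = Pow(Add(446057, Mul(Pow(-102, -1), Add(-1, -114, 36))), Rational(1, 2)) = Pow(Add(446057, Mul(Rational(-1, 102), -79)), Rational(1, 2)) = Pow(Add(446057, Rational(79, 102)), Rational(1, 2)) = Pow(Rational(45497893, 102), Rational(1, 2)) = Mul(Rational(1, 102), Pow(4640785086, Rational(1, 2)))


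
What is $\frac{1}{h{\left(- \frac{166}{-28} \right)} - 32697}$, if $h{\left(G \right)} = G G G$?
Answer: $- \frac{2744}{89148781} \approx -3.078 \cdot 10^{-5}$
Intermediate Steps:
$h{\left(G \right)} = G^{3}$ ($h{\left(G \right)} = G^{2} G = G^{3}$)
$\frac{1}{h{\left(- \frac{166}{-28} \right)} - 32697} = \frac{1}{\left(- \frac{166}{-28}\right)^{3} - 32697} = \frac{1}{\left(\left(-166\right) \left(- \frac{1}{28}\right)\right)^{3} - 32697} = \frac{1}{\left(\frac{83}{14}\right)^{3} - 32697} = \frac{1}{\frac{571787}{2744} - 32697} = \frac{1}{- \frac{89148781}{2744}} = - \frac{2744}{89148781}$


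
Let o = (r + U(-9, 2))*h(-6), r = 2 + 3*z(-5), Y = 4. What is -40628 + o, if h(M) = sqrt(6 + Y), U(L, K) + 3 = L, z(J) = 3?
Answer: -40628 - sqrt(10) ≈ -40631.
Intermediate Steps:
U(L, K) = -3 + L
h(M) = sqrt(10) (h(M) = sqrt(6 + 4) = sqrt(10))
r = 11 (r = 2 + 3*3 = 2 + 9 = 11)
o = -sqrt(10) (o = (11 + (-3 - 9))*sqrt(10) = (11 - 12)*sqrt(10) = -sqrt(10) ≈ -3.1623)
-40628 + o = -40628 - sqrt(10)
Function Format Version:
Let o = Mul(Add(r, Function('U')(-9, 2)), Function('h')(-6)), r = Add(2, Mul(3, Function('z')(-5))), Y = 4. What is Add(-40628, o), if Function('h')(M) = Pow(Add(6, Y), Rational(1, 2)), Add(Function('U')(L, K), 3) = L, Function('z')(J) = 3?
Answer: Add(-40628, Mul(-1, Pow(10, Rational(1, 2)))) ≈ -40631.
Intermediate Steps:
Function('U')(L, K) = Add(-3, L)
Function('h')(M) = Pow(10, Rational(1, 2)) (Function('h')(M) = Pow(Add(6, 4), Rational(1, 2)) = Pow(10, Rational(1, 2)))
r = 11 (r = Add(2, Mul(3, 3)) = Add(2, 9) = 11)
o = Mul(-1, Pow(10, Rational(1, 2))) (o = Mul(Add(11, Add(-3, -9)), Pow(10, Rational(1, 2))) = Mul(Add(11, -12), Pow(10, Rational(1, 2))) = Mul(-1, Pow(10, Rational(1, 2))) ≈ -3.1623)
Add(-40628, o) = Add(-40628, Mul(-1, Pow(10, Rational(1, 2))))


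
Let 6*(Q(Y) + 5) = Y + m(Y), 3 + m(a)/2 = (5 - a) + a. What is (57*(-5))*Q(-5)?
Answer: 2945/2 ≈ 1472.5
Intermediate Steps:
m(a) = 4 (m(a) = -6 + 2*((5 - a) + a) = -6 + 2*5 = -6 + 10 = 4)
Q(Y) = -13/3 + Y/6 (Q(Y) = -5 + (Y + 4)/6 = -5 + (4 + Y)/6 = -5 + (2/3 + Y/6) = -13/3 + Y/6)
(57*(-5))*Q(-5) = (57*(-5))*(-13/3 + (1/6)*(-5)) = -285*(-13/3 - 5/6) = -285*(-31/6) = 2945/2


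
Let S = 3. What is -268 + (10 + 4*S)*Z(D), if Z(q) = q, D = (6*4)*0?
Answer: -268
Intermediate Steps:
D = 0 (D = 24*0 = 0)
-268 + (10 + 4*S)*Z(D) = -268 + (10 + 4*3)*0 = -268 + (10 + 12)*0 = -268 + 22*0 = -268 + 0 = -268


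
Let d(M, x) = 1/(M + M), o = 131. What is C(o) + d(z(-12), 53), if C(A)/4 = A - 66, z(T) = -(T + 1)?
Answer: 5721/22 ≈ 260.05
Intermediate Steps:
z(T) = -1 - T (z(T) = -(1 + T) = -1 - T)
d(M, x) = 1/(2*M)
C(A) = -264 + 4*A (C(A) = 4*(A - 66) = 4*(-66 + A) = -264 + 4*A)
C(o) + d(z(-12), 53) = (-264 + 4*131) + 1/(2*(-1 - 1*(-12))) = (-264 + 524) + 1/(2*(-1 + 12)) = 260 + (½)/11 = 260 + (½)*(1/11) = 260 + 1/22 = 5721/22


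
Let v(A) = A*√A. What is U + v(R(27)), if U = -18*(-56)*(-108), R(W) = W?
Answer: -108864 + 81*√3 ≈ -1.0872e+5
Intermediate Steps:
U = -108864 (U = 1008*(-108) = -108864)
v(A) = A^(3/2)
U + v(R(27)) = -108864 + 27^(3/2) = -108864 + 81*√3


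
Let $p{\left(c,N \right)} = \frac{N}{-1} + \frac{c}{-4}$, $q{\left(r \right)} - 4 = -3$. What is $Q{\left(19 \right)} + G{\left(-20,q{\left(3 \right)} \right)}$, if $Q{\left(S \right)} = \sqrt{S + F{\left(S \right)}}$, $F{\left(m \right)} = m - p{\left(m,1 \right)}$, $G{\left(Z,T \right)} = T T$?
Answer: $1 + \frac{5 \sqrt{7}}{2} \approx 7.6144$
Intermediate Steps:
$q{\left(r \right)} = 1$ ($q{\left(r \right)} = 4 - 3 = 1$)
$p{\left(c,N \right)} = - N - \frac{c}{4}$ ($p{\left(c,N \right)} = N \left(-1\right) + c \left(- \frac{1}{4}\right) = - N - \frac{c}{4}$)
$G{\left(Z,T \right)} = T^{2}$
$F{\left(m \right)} = 1 + \frac{5 m}{4}$ ($F{\left(m \right)} = m - \left(\left(-1\right) 1 - \frac{m}{4}\right) = m - \left(-1 - \frac{m}{4}\right) = m + \left(1 + \frac{m}{4}\right) = 1 + \frac{5 m}{4}$)
$Q{\left(S \right)} = \sqrt{1 + \frac{9 S}{4}}$ ($Q{\left(S \right)} = \sqrt{S + \left(1 + \frac{5 S}{4}\right)} = \sqrt{1 + \frac{9 S}{4}}$)
$Q{\left(19 \right)} + G{\left(-20,q{\left(3 \right)} \right)} = \frac{\sqrt{4 + 9 \cdot 19}}{2} + 1^{2} = \frac{\sqrt{4 + 171}}{2} + 1 = \frac{\sqrt{175}}{2} + 1 = \frac{5 \sqrt{7}}{2} + 1 = 1 + \frac{5 \sqrt{7}}{2}$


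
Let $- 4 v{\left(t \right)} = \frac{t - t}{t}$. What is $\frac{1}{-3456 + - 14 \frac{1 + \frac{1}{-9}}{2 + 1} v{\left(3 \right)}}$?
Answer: $- \frac{1}{3456} \approx -0.00028935$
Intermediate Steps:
$v{\left(t \right)} = 0$ ($v{\left(t \right)} = - \frac{\left(t - t\right) \frac{1}{t}}{4} = - \frac{0 \frac{1}{t}}{4} = \left(- \frac{1}{4}\right) 0 = 0$)
$\frac{1}{-3456 + - 14 \frac{1 + \frac{1}{-9}}{2 + 1} v{\left(3 \right)}} = \frac{1}{-3456 + - 14 \frac{1 + \frac{1}{-9}}{2 + 1} \cdot 0} = \frac{1}{-3456 + - 14 \frac{1 - \frac{1}{9}}{3} \cdot 0} = \frac{1}{-3456 + - 14 \cdot \frac{8}{9} \cdot \frac{1}{3} \cdot 0} = \frac{1}{-3456 + \left(-14\right) \frac{8}{27} \cdot 0} = \frac{1}{-3456 - 0} = \frac{1}{-3456 + 0} = \frac{1}{-3456} = - \frac{1}{3456}$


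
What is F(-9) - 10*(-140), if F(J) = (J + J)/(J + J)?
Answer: 1401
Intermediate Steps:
F(J) = 1 (F(J) = (2*J)/((2*J)) = (2*J)*(1/(2*J)) = 1)
F(-9) - 10*(-140) = 1 - 10*(-140) = 1 + 1400 = 1401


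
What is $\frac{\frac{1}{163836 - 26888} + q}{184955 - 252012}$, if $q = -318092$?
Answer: $\frac{43562063215}{9183322036} \approx 4.7436$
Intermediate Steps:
$\frac{\frac{1}{163836 - 26888} + q}{184955 - 252012} = \frac{\frac{1}{163836 - 26888} - 318092}{184955 - 252012} = \frac{\frac{1}{136948} - 318092}{-67057} = \left(\frac{1}{136948} - 318092\right) \left(- \frac{1}{67057}\right) = \left(- \frac{43562063215}{136948}\right) \left(- \frac{1}{67057}\right) = \frac{43562063215}{9183322036}$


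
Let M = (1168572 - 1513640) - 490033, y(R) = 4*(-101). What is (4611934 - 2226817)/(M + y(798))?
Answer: -2385117/835505 ≈ -2.8547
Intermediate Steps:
y(R) = -404
M = -835101 (M = -345068 - 490033 = -835101)
(4611934 - 2226817)/(M + y(798)) = (4611934 - 2226817)/(-835101 - 404) = 2385117/(-835505) = 2385117*(-1/835505) = -2385117/835505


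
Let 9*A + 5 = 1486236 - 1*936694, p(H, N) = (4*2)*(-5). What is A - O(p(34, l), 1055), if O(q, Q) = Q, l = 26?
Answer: 180014/3 ≈ 60005.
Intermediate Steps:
p(H, N) = -40 (p(H, N) = 8*(-5) = -40)
A = 183179/3 (A = -5/9 + (1486236 - 1*936694)/9 = -5/9 + (1486236 - 936694)/9 = -5/9 + (⅑)*549542 = -5/9 + 549542/9 = 183179/3 ≈ 61060.)
A - O(p(34, l), 1055) = 183179/3 - 1*1055 = 183179/3 - 1055 = 180014/3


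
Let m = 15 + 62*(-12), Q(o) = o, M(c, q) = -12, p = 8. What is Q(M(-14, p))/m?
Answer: 4/243 ≈ 0.016461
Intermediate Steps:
m = -729 (m = 15 - 744 = -729)
Q(M(-14, p))/m = -12/(-729) = -12*(-1/729) = 4/243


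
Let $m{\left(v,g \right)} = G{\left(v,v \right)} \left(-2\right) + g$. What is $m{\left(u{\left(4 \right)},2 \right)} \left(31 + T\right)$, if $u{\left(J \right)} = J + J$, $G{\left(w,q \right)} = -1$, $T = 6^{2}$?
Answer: $268$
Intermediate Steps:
$T = 36$
$u{\left(J \right)} = 2 J$
$m{\left(v,g \right)} = 2 + g$ ($m{\left(v,g \right)} = \left(-1\right) \left(-2\right) + g = 2 + g$)
$m{\left(u{\left(4 \right)},2 \right)} \left(31 + T\right) = \left(2 + 2\right) \left(31 + 36\right) = 4 \cdot 67 = 268$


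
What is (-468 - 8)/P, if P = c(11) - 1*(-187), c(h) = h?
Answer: -238/99 ≈ -2.4040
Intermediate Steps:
P = 198 (P = 11 - 1*(-187) = 11 + 187 = 198)
(-468 - 8)/P = (-468 - 8)/198 = -476*1/198 = -238/99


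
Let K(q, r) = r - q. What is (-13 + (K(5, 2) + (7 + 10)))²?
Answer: 1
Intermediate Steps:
(-13 + (K(5, 2) + (7 + 10)))² = (-13 + ((2 - 1*5) + (7 + 10)))² = (-13 + ((2 - 5) + 17))² = (-13 + (-3 + 17))² = (-13 + 14)² = 1² = 1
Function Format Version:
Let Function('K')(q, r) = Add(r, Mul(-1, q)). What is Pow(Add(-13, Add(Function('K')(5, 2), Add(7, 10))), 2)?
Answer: 1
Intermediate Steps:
Pow(Add(-13, Add(Function('K')(5, 2), Add(7, 10))), 2) = Pow(Add(-13, Add(Add(2, Mul(-1, 5)), Add(7, 10))), 2) = Pow(Add(-13, Add(Add(2, -5), 17)), 2) = Pow(Add(-13, Add(-3, 17)), 2) = Pow(Add(-13, 14), 2) = Pow(1, 2) = 1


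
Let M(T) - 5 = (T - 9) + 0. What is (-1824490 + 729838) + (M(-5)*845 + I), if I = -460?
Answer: -1102717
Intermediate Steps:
M(T) = -4 + T (M(T) = 5 + ((T - 9) + 0) = 5 + ((-9 + T) + 0) = 5 + (-9 + T) = -4 + T)
(-1824490 + 729838) + (M(-5)*845 + I) = (-1824490 + 729838) + ((-4 - 5)*845 - 460) = -1094652 + (-9*845 - 460) = -1094652 + (-7605 - 460) = -1094652 - 8065 = -1102717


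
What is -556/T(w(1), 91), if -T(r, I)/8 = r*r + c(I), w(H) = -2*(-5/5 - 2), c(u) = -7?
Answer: 139/58 ≈ 2.3966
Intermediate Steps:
w(H) = 6 (w(H) = -2*(-5*⅕ - 2) = -2*(-1 - 2) = -2*(-3) = 6)
T(r, I) = 56 - 8*r² (T(r, I) = -8*(r*r - 7) = -8*(r² - 7) = -8*(-7 + r²) = 56 - 8*r²)
-556/T(w(1), 91) = -556/(56 - 8*6²) = -556/(56 - 8*36) = -556/(56 - 288) = -556/(-232) = -556*(-1/232) = 139/58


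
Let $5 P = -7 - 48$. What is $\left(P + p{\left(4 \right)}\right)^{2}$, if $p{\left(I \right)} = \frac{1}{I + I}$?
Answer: $\frac{7569}{64} \approx 118.27$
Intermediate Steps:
$p{\left(I \right)} = \frac{1}{2 I}$
$P = -11$ ($P = \frac{-7 - 48}{5} = \frac{1}{5} \left(-55\right) = -11$)
$\left(P + p{\left(4 \right)}\right)^{2} = \left(-11 + \frac{1}{2 \cdot 4}\right)^{2} = \left(-11 + \frac{1}{2} \cdot \frac{1}{4}\right)^{2} = \left(-11 + \frac{1}{8}\right)^{2} = \left(- \frac{87}{8}\right)^{2} = \frac{7569}{64}$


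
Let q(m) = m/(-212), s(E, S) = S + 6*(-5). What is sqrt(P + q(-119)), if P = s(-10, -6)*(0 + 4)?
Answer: I*sqrt(1611677)/106 ≈ 11.977*I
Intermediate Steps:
s(E, S) = -30 + S (s(E, S) = S - 30 = -30 + S)
q(m) = -m/212 (q(m) = m*(-1/212) = -m/212)
P = -144 (P = (-30 - 6)*(0 + 4) = -36*4 = -144)
sqrt(P + q(-119)) = sqrt(-144 - 1/212*(-119)) = sqrt(-144 + 119/212) = sqrt(-30409/212) = I*sqrt(1611677)/106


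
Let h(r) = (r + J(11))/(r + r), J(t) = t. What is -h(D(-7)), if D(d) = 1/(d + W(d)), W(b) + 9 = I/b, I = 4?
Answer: 1269/14 ≈ 90.643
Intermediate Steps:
W(b) = -9 + 4/b
D(d) = 1/(-9 + d + 4/d) (D(d) = 1/(d + (-9 + 4/d)) = 1/(-9 + d + 4/d))
h(r) = (11 + r)/(2*r) (h(r) = (r + 11)/(r + r) = (11 + r)/((2*r)) = (11 + r)*(1/(2*r)) = (11 + r)/(2*r))
-h(D(-7)) = -(11 - 7/(4 - 7*(-9 - 7)))/(2*((-7/(4 - 7*(-9 - 7))))) = -(11 - 7/(4 - 7*(-16)))/(2*((-7/(4 - 7*(-16))))) = -(11 - 7/(4 + 112))/(2*((-7/(4 + 112)))) = -(11 - 7/116)/(2*((-7/116))) = -(11 - 7*1/116)/(2*((-7*1/116))) = -(11 - 7/116)/(2*(-7/116)) = -(-116)*1269/(2*7*116) = -1*(-1269/14) = 1269/14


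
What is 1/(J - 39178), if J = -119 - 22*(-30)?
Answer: -1/38637 ≈ -2.5882e-5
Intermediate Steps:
J = 541 (J = -119 + 660 = 541)
1/(J - 39178) = 1/(541 - 39178) = 1/(-38637) = -1/38637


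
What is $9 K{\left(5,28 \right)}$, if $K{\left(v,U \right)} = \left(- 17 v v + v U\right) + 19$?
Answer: $-2394$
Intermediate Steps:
$K{\left(v,U \right)} = 19 - 17 v^{2} + U v$ ($K{\left(v,U \right)} = \left(- 17 v^{2} + U v\right) + 19 = 19 - 17 v^{2} + U v$)
$9 K{\left(5,28 \right)} = 9 \left(19 - 17 \cdot 5^{2} + 28 \cdot 5\right) = 9 \left(19 - 425 + 140\right) = 9 \left(-266\right) = -2394$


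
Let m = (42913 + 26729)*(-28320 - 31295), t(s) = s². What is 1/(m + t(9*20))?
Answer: -1/4151675430 ≈ -2.4087e-10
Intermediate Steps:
m = -4151707830 (m = 69642*(-59615) = -4151707830)
1/(m + t(9*20)) = 1/(-4151707830 + (9*20)²) = 1/(-4151707830 + 180²) = 1/(-4151707830 + 32400) = 1/(-4151675430) = -1/4151675430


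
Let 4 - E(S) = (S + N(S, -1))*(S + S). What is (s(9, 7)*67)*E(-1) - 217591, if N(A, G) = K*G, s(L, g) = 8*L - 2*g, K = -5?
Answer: -170959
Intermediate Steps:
s(L, g) = -2*g + 8*L
N(A, G) = -5*G
E(S) = 4 - 2*S*(5 + S) (E(S) = 4 - (S - 5*(-1))*(S + S) = 4 - (S + 5)*2*S = 4 - (5 + S)*2*S = 4 - 2*S*(5 + S))
(s(9, 7)*67)*E(-1) - 217591 = ((-2*7 + 8*9)*67)*(4 - 10*(-1) - 2*(-1)**2) - 217591 = ((-14 + 72)*67)*(4 + 10 - 2*1) - 217591 = (58*67)*(4 + 10 - 2) - 217591 = 3886*12 - 217591 = 46632 - 217591 = -170959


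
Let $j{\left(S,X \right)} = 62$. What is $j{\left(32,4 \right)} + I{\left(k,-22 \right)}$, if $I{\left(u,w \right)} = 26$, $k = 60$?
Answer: $88$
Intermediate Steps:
$j{\left(32,4 \right)} + I{\left(k,-22 \right)} = 62 + 26 = 88$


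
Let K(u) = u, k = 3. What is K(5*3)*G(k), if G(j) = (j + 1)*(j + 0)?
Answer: 180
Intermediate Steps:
G(j) = j*(1 + j) (G(j) = (1 + j)*j = j*(1 + j))
K(5*3)*G(k) = (5*3)*(3*(1 + 3)) = 15*(3*4) = 15*12 = 180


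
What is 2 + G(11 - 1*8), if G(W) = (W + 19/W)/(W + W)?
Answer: 32/9 ≈ 3.5556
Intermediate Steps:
G(W) = (W + 19/W)/(2*W) (G(W) = (W + 19/W)/((2*W)) = (W + 19/W)*(1/(2*W)) = (W + 19/W)/(2*W))
2 + G(11 - 1*8) = 2 + (19 + (11 - 1*8)²)/(2*(11 - 1*8)²) = 2 + (19 + (11 - 8)²)/(2*(11 - 8)²) = 2 + (½)*(19 + 3²)/3² = 2 + (½)*(⅑)*(19 + 9) = 2 + (½)*(⅑)*28 = 2 + 14/9 = 32/9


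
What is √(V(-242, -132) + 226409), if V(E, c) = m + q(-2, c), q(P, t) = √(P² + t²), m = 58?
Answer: √(226467 + 2*√4357) ≈ 476.02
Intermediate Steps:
V(E, c) = 58 + √(4 + c²) (V(E, c) = 58 + √((-2)² + c²) = 58 + √(4 + c²))
√(V(-242, -132) + 226409) = √((58 + √(4 + (-132)²)) + 226409) = √((58 + √(4 + 17424)) + 226409) = √((58 + √17428) + 226409) = √((58 + 2*√4357) + 226409) = √(226467 + 2*√4357)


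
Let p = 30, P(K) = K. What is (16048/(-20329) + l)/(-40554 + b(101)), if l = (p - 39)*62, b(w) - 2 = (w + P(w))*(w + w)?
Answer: -5679815/2561454 ≈ -2.2174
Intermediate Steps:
b(w) = 2 + 4*w² (b(w) = 2 + (w + w)*(w + w) = 2 + (2*w)*(2*w) = 2 + 4*w²)
l = -558 (l = (30 - 39)*62 = -9*62 = -558)
(16048/(-20329) + l)/(-40554 + b(101)) = (16048/(-20329) - 558)/(-40554 + (2 + 4*101²)) = (16048*(-1/20329) - 558)/(-40554 + (2 + 4*10201)) = (-16048/20329 - 558)/(-40554 + (2 + 40804)) = -11359630/(20329*(-40554 + 40806)) = -11359630/20329/252 = -11359630/20329*1/252 = -5679815/2561454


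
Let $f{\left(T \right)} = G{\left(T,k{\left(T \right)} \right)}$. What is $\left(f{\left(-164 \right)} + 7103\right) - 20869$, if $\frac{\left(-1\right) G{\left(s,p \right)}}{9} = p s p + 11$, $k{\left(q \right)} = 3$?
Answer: $-581$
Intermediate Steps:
$G{\left(s,p \right)} = -99 - 9 s p^{2}$ ($G{\left(s,p \right)} = - 9 \left(p s p + 11\right) = - 9 \left(s p^{2} + 11\right) = - 9 \left(11 + s p^{2}\right) = -99 - 9 s p^{2}$)
$f{\left(T \right)} = -99 - 81 T$ ($f{\left(T \right)} = -99 - 9 T 3^{2} = -99 - 9 T 9 = -99 - 81 T$)
$\left(f{\left(-164 \right)} + 7103\right) - 20869 = \left(\left(-99 - -13284\right) + 7103\right) - 20869 = \left(\left(-99 + 13284\right) + 7103\right) - 20869 = \left(13185 + 7103\right) - 20869 = 20288 - 20869 = -581$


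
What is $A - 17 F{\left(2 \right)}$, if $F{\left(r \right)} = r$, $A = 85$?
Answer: $51$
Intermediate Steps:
$A - 17 F{\left(2 \right)} = 85 - 34 = 51$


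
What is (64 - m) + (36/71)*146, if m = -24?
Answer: 11504/71 ≈ 162.03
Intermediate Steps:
(64 - m) + (36/71)*146 = (64 - 1*(-24)) + (36/71)*146 = (64 + 24) + (36*(1/71))*146 = 88 + (36/71)*146 = 88 + 5256/71 = 11504/71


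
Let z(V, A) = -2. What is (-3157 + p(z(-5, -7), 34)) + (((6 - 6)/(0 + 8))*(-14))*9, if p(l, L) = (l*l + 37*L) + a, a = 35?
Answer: -1860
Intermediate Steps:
p(l, L) = 35 + l**2 + 37*L (p(l, L) = (l*l + 37*L) + 35 = (l**2 + 37*L) + 35 = 35 + l**2 + 37*L)
(-3157 + p(z(-5, -7), 34)) + (((6 - 6)/(0 + 8))*(-14))*9 = (-3157 + (35 + (-2)**2 + 37*34)) + (((6 - 6)/(0 + 8))*(-14))*9 = (-3157 + (35 + 4 + 1258)) + ((0/8)*(-14))*9 = (-3157 + 1297) + ((0*(1/8))*(-14))*9 = -1860 + (0*(-14))*9 = -1860 + 0*9 = -1860 + 0 = -1860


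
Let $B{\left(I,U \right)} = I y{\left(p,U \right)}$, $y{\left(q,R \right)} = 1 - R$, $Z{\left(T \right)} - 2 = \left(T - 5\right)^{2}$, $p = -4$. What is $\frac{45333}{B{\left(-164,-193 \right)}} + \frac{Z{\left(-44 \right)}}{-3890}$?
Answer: $- \frac{126399609}{61882120} \approx -2.0426$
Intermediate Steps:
$Z{\left(T \right)} = 2 + \left(-5 + T\right)^{2}$ ($Z{\left(T \right)} = 2 + \left(T - 5\right)^{2} = 2 + \left(-5 + T\right)^{2}$)
$B{\left(I,U \right)} = I \left(1 - U\right)$
$\frac{45333}{B{\left(-164,-193 \right)}} + \frac{Z{\left(-44 \right)}}{-3890} = \frac{45333}{\left(-164\right) \left(1 - -193\right)} + \frac{2 + \left(-5 - 44\right)^{2}}{-3890} = \frac{45333}{\left(-164\right) \left(1 + 193\right)} + \left(2 + \left(-49\right)^{2}\right) \left(- \frac{1}{3890}\right) = \frac{45333}{\left(-164\right) 194} + \left(2 + 2401\right) \left(- \frac{1}{3890}\right) = \frac{45333}{-31816} + 2403 \left(- \frac{1}{3890}\right) = 45333 \left(- \frac{1}{31816}\right) - \frac{2403}{3890} = - \frac{45333}{31816} - \frac{2403}{3890} = - \frac{126399609}{61882120}$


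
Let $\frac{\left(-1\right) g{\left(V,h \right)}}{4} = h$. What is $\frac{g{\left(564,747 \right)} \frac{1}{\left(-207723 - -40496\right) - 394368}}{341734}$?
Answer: $\frac{1494}{95958052865} \approx 1.5569 \cdot 10^{-8}$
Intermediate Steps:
$g{\left(V,h \right)} = - 4 h$
$\frac{g{\left(564,747 \right)} \frac{1}{\left(-207723 - -40496\right) - 394368}}{341734} = \frac{\left(-4\right) 747 \frac{1}{\left(-207723 - -40496\right) - 394368}}{341734} = - \frac{2988}{\left(-207723 + 40496\right) - 394368} \cdot \frac{1}{341734} = - \frac{2988}{-167227 - 394368} \cdot \frac{1}{341734} = - \frac{2988}{-561595} \cdot \frac{1}{341734} = \left(-2988\right) \left(- \frac{1}{561595}\right) \frac{1}{341734} = \frac{2988}{561595} \cdot \frac{1}{341734} = \frac{1494}{95958052865}$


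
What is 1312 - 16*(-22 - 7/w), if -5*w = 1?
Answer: 1104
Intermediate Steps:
w = -⅕ (w = -⅕*1 = -⅕ ≈ -0.20000)
1312 - 16*(-22 - 7/w) = 1312 - 16*(-22 - 7/(-⅕)) = 1312 - 16*(-22 - 7*(-5)) = 1312 - 16*(-22 + 35) = 1312 - 16*13 = 1312 - 1*208 = 1312 - 208 = 1104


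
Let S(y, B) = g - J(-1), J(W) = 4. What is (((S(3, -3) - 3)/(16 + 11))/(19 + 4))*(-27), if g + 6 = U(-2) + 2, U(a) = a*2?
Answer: 15/23 ≈ 0.65217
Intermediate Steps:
U(a) = 2*a
g = -8 (g = -6 + (2*(-2) + 2) = -6 + (-4 + 2) = -6 - 2 = -8)
S(y, B) = -12 (S(y, B) = -8 - 1*4 = -8 - 4 = -12)
(((S(3, -3) - 3)/(16 + 11))/(19 + 4))*(-27) = (((-12 - 3)/(16 + 11))/(19 + 4))*(-27) = (-15/27/23)*(-27) = (-15*1/27*(1/23))*(-27) = -5/9*1/23*(-27) = -5/207*(-27) = 15/23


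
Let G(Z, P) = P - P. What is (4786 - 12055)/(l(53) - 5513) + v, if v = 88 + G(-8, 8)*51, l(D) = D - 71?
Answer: 493997/5531 ≈ 89.314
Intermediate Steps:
l(D) = -71 + D
G(Z, P) = 0
v = 88 (v = 88 + 0*51 = 88 + 0 = 88)
(4786 - 12055)/(l(53) - 5513) + v = (4786 - 12055)/((-71 + 53) - 5513) + 88 = -7269/(-18 - 5513) + 88 = -7269/(-5531) + 88 = -7269*(-1/5531) + 88 = 7269/5531 + 88 = 493997/5531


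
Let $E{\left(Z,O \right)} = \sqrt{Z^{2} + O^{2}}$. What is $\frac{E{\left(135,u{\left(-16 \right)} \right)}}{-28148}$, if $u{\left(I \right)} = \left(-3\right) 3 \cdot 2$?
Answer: $- \frac{9 \sqrt{229}}{28148} \approx -0.0048385$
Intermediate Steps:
$u{\left(I \right)} = -18$ ($u{\left(I \right)} = \left(-9\right) 2 = -18$)
$E{\left(Z,O \right)} = \sqrt{O^{2} + Z^{2}}$
$\frac{E{\left(135,u{\left(-16 \right)} \right)}}{-28148} = \frac{\sqrt{\left(-18\right)^{2} + 135^{2}}}{-28148} = \sqrt{324 + 18225} \left(- \frac{1}{28148}\right) = \sqrt{18549} \left(- \frac{1}{28148}\right) = 9 \sqrt{229} \left(- \frac{1}{28148}\right) = - \frac{9 \sqrt{229}}{28148}$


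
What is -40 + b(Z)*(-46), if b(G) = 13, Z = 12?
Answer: -638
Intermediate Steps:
-40 + b(Z)*(-46) = -40 + 13*(-46) = -40 - 598 = -638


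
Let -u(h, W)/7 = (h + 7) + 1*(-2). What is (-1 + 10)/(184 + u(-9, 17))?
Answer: 9/212 ≈ 0.042453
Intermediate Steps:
u(h, W) = -35 - 7*h (u(h, W) = -7*((h + 7) + 1*(-2)) = -7*((7 + h) - 2) = -7*(5 + h) = -35 - 7*h)
(-1 + 10)/(184 + u(-9, 17)) = (-1 + 10)/(184 + (-35 - 7*(-9))) = 9/(184 + (-35 + 63)) = 9/(184 + 28) = 9/212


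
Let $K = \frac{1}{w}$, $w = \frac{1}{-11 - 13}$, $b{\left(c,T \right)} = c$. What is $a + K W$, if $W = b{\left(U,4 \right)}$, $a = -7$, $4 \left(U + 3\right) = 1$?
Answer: $59$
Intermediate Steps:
$U = - \frac{11}{4}$ ($U = -3 + \frac{1}{4} \cdot 1 = -3 + \frac{1}{4} = - \frac{11}{4} \approx -2.75$)
$W = - \frac{11}{4} \approx -2.75$
$w = - \frac{1}{24}$ ($w = \frac{1}{-24} = - \frac{1}{24} \approx -0.041667$)
$K = -24$ ($K = \frac{1}{- \frac{1}{24}} = -24$)
$a + K W = -7 - -66 = -7 + 66 = 59$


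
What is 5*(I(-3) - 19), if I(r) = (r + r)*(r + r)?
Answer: 85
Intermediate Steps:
I(r) = 4*r² (I(r) = (2*r)*(2*r) = 4*r²)
5*(I(-3) - 19) = 5*(4*(-3)² - 19) = 5*(4*9 - 19) = 5*(36 - 19) = 5*17 = 85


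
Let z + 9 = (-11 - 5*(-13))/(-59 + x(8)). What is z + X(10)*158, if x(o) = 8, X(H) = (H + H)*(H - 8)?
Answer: 107269/17 ≈ 6309.9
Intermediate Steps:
X(H) = 2*H*(-8 + H) (X(H) = (2*H)*(-8 + H) = 2*H*(-8 + H))
z = -171/17 (z = -9 + (-11 - 5*(-13))/(-59 + 8) = -9 + (-11 + 65)/(-51) = -9 + 54*(-1/51) = -9 - 18/17 = -171/17 ≈ -10.059)
z + X(10)*158 = -171/17 + (2*10*(-8 + 10))*158 = -171/17 + (2*10*2)*158 = -171/17 + 40*158 = -171/17 + 6320 = 107269/17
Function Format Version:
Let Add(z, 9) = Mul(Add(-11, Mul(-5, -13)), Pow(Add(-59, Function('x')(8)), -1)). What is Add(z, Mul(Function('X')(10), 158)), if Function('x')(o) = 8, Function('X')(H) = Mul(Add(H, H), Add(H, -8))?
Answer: Rational(107269, 17) ≈ 6309.9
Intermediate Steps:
Function('X')(H) = Mul(2, H, Add(-8, H)) (Function('X')(H) = Mul(Mul(2, H), Add(-8, H)) = Mul(2, H, Add(-8, H)))
z = Rational(-171, 17) (z = Add(-9, Mul(Add(-11, Mul(-5, -13)), Pow(Add(-59, 8), -1))) = Add(-9, Mul(Add(-11, 65), Pow(-51, -1))) = Add(-9, Mul(54, Rational(-1, 51))) = Add(-9, Rational(-18, 17)) = Rational(-171, 17) ≈ -10.059)
Add(z, Mul(Function('X')(10), 158)) = Add(Rational(-171, 17), Mul(Mul(2, 10, Add(-8, 10)), 158)) = Add(Rational(-171, 17), Mul(Mul(2, 10, 2), 158)) = Add(Rational(-171, 17), Mul(40, 158)) = Add(Rational(-171, 17), 6320) = Rational(107269, 17)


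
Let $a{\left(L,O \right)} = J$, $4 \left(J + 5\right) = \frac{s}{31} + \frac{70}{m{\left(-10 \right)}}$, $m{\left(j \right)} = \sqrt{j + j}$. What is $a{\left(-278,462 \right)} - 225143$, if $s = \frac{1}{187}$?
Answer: $- \frac{5220731823}{23188} - \frac{7 i \sqrt{5}}{4} \approx -2.2515 \cdot 10^{5} - 3.9131 i$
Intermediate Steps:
$m{\left(j \right)} = \sqrt{2} \sqrt{j}$ ($m{\left(j \right)} = \sqrt{2 j} = \sqrt{2} \sqrt{j}$)
$s = \frac{1}{187} \approx 0.0053476$
$J = - \frac{115939}{23188} - \frac{7 i \sqrt{5}}{4}$ ($J = -5 + \frac{\frac{1}{187 \cdot 31} + \frac{70}{\sqrt{2} \sqrt{-10}}}{4} = -5 + \frac{\frac{1}{187} \cdot \frac{1}{31} + \frac{70}{\sqrt{2} i \sqrt{10}}}{4} = -5 + \frac{\frac{1}{5797} + \frac{70}{2 i \sqrt{5}}}{4} = -5 + \frac{\frac{1}{5797} + 70 \left(- \frac{i \sqrt{5}}{10}\right)}{4} = -5 + \frac{\frac{1}{5797} - 7 i \sqrt{5}}{4} = -5 + \left(\frac{1}{23188} - \frac{7 i \sqrt{5}}{4}\right) = - \frac{115939}{23188} - \frac{7 i \sqrt{5}}{4} \approx -5.0 - 3.9131 i$)
$a{\left(L,O \right)} = - \frac{115939}{23188} - \frac{7 i \sqrt{5}}{4}$
$a{\left(-278,462 \right)} - 225143 = \left(- \frac{115939}{23188} - \frac{7 i \sqrt{5}}{4}\right) - 225143 = - \frac{5220731823}{23188} - \frac{7 i \sqrt{5}}{4}$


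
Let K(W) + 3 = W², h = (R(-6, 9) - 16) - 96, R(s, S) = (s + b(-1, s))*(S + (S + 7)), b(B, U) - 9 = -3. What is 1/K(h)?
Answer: 1/12541 ≈ 7.9738e-5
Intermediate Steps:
b(B, U) = 6 (b(B, U) = 9 - 3 = 6)
R(s, S) = (6 + s)*(7 + 2*S) (R(s, S) = (s + 6)*(S + (S + 7)) = (6 + s)*(S + (7 + S)) = (6 + s)*(7 + 2*S))
h = -112 (h = ((42 + 7*(-6) + 12*9 + 2*9*(-6)) - 16) - 96 = ((42 - 42 + 108 - 108) - 16) - 96 = (0 - 16) - 96 = -16 - 96 = -112)
K(W) = -3 + W²
1/K(h) = 1/(-3 + (-112)²) = 1/(-3 + 12544) = 1/12541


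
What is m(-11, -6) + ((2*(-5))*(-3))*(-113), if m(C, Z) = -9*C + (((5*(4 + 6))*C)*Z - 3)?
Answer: 6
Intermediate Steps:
m(C, Z) = -3 - 9*C + 50*C*Z (m(C, Z) = -9*C + (((5*10)*C)*Z - 3) = -9*C + ((50*C)*Z - 3) = -9*C + (50*C*Z - 3) = -9*C + (-3 + 50*C*Z) = -3 - 9*C + 50*C*Z)
m(-11, -6) + ((2*(-5))*(-3))*(-113) = (-3 - 9*(-11) + 50*(-11)*(-6)) + ((2*(-5))*(-3))*(-113) = (-3 + 99 + 3300) - 10*(-3)*(-113) = 3396 + 30*(-113) = 3396 - 3390 = 6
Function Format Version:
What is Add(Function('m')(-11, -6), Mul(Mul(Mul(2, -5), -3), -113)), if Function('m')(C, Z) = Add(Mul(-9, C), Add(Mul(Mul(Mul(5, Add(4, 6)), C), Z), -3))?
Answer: 6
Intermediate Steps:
Function('m')(C, Z) = Add(-3, Mul(-9, C), Mul(50, C, Z)) (Function('m')(C, Z) = Add(Mul(-9, C), Add(Mul(Mul(Mul(5, 10), C), Z), -3)) = Add(Mul(-9, C), Add(Mul(Mul(50, C), Z), -3)) = Add(Mul(-9, C), Add(Mul(50, C, Z), -3)) = Add(Mul(-9, C), Add(-3, Mul(50, C, Z))) = Add(-3, Mul(-9, C), Mul(50, C, Z)))
Add(Function('m')(-11, -6), Mul(Mul(Mul(2, -5), -3), -113)) = Add(Add(-3, Mul(-9, -11), Mul(50, -11, -6)), Mul(Mul(Mul(2, -5), -3), -113)) = Add(Add(-3, 99, 3300), Mul(Mul(-10, -3), -113)) = Add(3396, Mul(30, -113)) = Add(3396, -3390) = 6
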